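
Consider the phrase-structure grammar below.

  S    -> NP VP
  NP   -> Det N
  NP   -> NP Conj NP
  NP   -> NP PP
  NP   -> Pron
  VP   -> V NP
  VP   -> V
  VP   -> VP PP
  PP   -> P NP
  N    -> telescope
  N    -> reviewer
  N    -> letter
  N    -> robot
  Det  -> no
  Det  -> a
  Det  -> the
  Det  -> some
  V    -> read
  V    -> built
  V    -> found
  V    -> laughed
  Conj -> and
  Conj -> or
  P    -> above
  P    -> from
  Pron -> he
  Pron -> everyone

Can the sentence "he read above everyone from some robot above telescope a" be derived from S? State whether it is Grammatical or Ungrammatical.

A P word can never sit immediately before an N word in any string this grammar generates, so the substring 'above telescope' rules out a derivation.

Ungrammatical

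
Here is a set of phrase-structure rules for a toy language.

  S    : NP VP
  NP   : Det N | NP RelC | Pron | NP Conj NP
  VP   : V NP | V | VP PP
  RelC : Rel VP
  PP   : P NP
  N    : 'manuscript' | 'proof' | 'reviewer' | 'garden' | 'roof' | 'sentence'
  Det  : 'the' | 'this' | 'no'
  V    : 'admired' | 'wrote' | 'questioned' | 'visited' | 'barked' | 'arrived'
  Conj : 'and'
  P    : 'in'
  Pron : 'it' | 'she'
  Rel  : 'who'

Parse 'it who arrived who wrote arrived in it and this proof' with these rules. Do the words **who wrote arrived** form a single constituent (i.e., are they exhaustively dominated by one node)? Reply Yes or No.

No

[S [NP [NP [NP [Pron it]] [RelC [Rel who] [VP [V arrived]]]] [RelC [Rel who] [VP [V wrote]]]] [VP [VP [V arrived]] [PP [P in] [NP [NP [Pron it]] [Conj and] [NP [Det this] [N proof]]]]]]
The smallest constituent containing 'who wrote arrived' is the S spanning 'it who arrived who wrote arrived in it and this proof'; no single node in the tree dominates exactly the given words.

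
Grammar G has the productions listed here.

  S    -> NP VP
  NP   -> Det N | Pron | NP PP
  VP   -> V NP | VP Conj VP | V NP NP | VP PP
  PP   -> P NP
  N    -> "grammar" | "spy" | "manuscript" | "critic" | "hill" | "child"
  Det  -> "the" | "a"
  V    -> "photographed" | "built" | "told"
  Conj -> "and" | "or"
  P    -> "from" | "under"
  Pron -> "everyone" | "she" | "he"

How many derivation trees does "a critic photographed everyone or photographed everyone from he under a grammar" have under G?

9

Two of the 9 distinct bracketings:
[S [NP [Det a] [N critic]] [VP [VP [V photographed] [NP [Pron everyone]]] [Conj or] [VP [V photographed] [NP [NP [Pron everyone]] [PP [P from] [NP [NP [Pron he]] [PP [P under] [NP [Det a] [N grammar]]]]]]]]]
[S [NP [Det a] [N critic]] [VP [VP [V photographed] [NP [Pron everyone]]] [Conj or] [VP [V photographed] [NP [NP [NP [Pron everyone]] [PP [P from] [NP [Pron he]]]] [PP [P under] [NP [Det a] [N grammar]]]]]]]
The trees differ in how a recursive rule is bracketed over the same span.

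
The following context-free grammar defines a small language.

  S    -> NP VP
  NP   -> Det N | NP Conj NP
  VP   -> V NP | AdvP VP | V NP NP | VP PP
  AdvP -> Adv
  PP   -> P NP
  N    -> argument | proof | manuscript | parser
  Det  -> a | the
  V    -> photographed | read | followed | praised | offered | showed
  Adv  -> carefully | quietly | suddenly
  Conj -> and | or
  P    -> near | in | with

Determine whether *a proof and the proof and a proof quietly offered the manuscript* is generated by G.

Grammatical

[S [NP [NP [Det a] [N proof]] [Conj and] [NP [NP [Det the] [N proof]] [Conj and] [NP [Det a] [N proof]]]] [VP [AdvP [Adv quietly]] [VP [V offered] [NP [Det the] [N manuscript]]]]]
Every word is introduced by a lexical rule and the phrasal rules combine the resulting categories into a single S.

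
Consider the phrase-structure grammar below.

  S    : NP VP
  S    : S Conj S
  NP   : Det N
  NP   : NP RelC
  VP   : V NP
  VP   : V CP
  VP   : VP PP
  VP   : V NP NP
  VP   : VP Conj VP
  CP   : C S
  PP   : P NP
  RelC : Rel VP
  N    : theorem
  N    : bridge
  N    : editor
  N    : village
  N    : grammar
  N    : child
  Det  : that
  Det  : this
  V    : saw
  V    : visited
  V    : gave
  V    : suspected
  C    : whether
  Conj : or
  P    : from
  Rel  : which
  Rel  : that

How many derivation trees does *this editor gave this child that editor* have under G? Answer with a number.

1

[S [NP [Det this] [N editor]] [VP [V gave] [NP [Det this] [N child]] [NP [Det that] [N editor]]]]
No rule offers an alternative attachment or grouping for any span, so this is the only derivation.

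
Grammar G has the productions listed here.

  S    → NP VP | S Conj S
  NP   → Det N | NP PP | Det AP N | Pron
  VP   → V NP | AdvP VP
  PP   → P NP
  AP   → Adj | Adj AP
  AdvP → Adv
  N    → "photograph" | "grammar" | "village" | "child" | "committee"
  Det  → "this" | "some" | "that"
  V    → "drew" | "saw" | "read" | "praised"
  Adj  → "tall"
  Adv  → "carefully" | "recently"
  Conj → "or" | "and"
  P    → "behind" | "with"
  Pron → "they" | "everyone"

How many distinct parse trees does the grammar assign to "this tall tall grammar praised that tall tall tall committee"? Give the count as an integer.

1

[S [NP [Det this] [AP [Adj tall] [AP [Adj tall]]] [N grammar]] [VP [V praised] [NP [Det that] [AP [Adj tall] [AP [Adj tall] [AP [Adj tall]]]] [N committee]]]]
No rule offers an alternative attachment or grouping for any span, so this is the only derivation.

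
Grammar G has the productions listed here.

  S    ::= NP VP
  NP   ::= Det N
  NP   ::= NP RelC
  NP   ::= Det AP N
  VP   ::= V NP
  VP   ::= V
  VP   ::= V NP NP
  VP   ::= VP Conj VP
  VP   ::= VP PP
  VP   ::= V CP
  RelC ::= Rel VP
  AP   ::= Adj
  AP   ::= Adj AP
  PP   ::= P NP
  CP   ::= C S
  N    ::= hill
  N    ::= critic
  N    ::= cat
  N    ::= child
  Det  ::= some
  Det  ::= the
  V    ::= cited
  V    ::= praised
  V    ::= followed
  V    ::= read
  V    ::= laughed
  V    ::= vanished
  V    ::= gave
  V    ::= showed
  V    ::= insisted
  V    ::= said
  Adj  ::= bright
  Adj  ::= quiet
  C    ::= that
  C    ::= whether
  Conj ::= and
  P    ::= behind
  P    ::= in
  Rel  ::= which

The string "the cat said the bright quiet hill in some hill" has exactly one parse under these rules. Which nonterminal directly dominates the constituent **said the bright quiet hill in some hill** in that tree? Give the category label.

S

[S [NP [Det the] [N cat]] [VP [VP [V said] [NP [Det the] [AP [Adj bright] [AP [Adj quiet]]] [N hill]]] [PP [P in] [NP [Det some] [N hill]]]]]
The span 'said the bright quiet hill in some hill' is the VP node built by VP → VP PP.
Its mother is the S built by S → NP VP.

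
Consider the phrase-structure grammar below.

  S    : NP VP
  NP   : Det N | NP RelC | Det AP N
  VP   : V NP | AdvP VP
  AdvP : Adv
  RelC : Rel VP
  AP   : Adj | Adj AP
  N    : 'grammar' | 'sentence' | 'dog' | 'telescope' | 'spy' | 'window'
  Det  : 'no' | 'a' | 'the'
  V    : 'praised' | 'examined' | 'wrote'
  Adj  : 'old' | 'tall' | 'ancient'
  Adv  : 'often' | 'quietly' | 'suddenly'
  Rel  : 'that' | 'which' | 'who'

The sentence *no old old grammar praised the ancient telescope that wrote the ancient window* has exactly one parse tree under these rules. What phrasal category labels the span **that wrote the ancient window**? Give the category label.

[S [NP [Det no] [AP [Adj old] [AP [Adj old]]] [N grammar]] [VP [V praised] [NP [NP [Det the] [AP [Adj ancient]] [N telescope]] [RelC [Rel that] [VP [V wrote] [NP [Det the] [AP [Adj ancient]] [N window]]]]]]]
The span 'that wrote the ancient window' is the RelC node built by RelC → Rel VP.

RelC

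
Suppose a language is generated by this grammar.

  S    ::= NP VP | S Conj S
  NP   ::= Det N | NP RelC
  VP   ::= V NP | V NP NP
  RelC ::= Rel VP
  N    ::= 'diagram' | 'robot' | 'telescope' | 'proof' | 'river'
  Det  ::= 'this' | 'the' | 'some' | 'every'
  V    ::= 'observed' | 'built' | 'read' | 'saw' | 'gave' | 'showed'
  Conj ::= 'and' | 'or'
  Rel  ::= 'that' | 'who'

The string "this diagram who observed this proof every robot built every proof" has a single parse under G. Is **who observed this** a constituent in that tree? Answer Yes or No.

[S [NP [NP [Det this] [N diagram]] [RelC [Rel who] [VP [V observed] [NP [Det this] [N proof]] [NP [Det every] [N robot]]]]] [VP [V built] [NP [Det every] [N proof]]]]
The smallest constituent containing 'who observed this' is the RelC spanning 'who observed this proof every robot'; no single node in the tree dominates exactly the given words.

No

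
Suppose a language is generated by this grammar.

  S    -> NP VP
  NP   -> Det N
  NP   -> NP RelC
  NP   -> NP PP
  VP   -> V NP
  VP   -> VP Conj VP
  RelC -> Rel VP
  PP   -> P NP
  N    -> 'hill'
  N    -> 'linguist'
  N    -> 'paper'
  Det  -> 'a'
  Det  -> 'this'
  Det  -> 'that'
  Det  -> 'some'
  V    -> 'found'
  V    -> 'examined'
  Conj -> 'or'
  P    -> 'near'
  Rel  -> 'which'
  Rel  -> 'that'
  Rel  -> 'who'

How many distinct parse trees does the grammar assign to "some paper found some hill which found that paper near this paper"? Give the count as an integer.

2

The two bracketings:
[S [NP [Det some] [N paper]] [VP [V found] [NP [NP [Det some] [N hill]] [RelC [Rel which] [VP [V found] [NP [NP [Det that] [N paper]] [PP [P near] [NP [Det this] [N paper]]]]]]]]]
[S [NP [Det some] [N paper]] [VP [V found] [NP [NP [NP [Det some] [N hill]] [RelC [Rel which] [VP [V found] [NP [Det that] [N paper]]]]] [PP [P near] [NP [Det this] [N paper]]]]]]
The trees differ in how a recursive rule is bracketed over the same span.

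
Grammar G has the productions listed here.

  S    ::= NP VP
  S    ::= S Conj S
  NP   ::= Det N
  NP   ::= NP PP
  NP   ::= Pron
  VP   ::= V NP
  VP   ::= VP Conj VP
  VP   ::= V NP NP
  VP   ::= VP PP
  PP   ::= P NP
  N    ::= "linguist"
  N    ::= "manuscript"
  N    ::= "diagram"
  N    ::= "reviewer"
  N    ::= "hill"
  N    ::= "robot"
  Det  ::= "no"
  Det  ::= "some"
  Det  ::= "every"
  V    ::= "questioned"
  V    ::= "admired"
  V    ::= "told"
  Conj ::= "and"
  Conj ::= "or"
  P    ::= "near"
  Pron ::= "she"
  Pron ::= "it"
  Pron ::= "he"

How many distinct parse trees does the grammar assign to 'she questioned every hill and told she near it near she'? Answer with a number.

9

Two of the 9 distinct bracketings:
[S [NP [Pron she]] [VP [VP [V questioned] [NP [Det every] [N hill]]] [Conj and] [VP [V told] [NP [NP [Pron she]] [PP [P near] [NP [NP [Pron it]] [PP [P near] [NP [Pron she]]]]]]]]]
[S [NP [Pron she]] [VP [VP [V questioned] [NP [Det every] [N hill]]] [Conj and] [VP [V told] [NP [NP [NP [Pron she]] [PP [P near] [NP [Pron it]]]] [PP [P near] [NP [Pron she]]]]]]]
The trees differ in how a recursive rule is bracketed over the same span.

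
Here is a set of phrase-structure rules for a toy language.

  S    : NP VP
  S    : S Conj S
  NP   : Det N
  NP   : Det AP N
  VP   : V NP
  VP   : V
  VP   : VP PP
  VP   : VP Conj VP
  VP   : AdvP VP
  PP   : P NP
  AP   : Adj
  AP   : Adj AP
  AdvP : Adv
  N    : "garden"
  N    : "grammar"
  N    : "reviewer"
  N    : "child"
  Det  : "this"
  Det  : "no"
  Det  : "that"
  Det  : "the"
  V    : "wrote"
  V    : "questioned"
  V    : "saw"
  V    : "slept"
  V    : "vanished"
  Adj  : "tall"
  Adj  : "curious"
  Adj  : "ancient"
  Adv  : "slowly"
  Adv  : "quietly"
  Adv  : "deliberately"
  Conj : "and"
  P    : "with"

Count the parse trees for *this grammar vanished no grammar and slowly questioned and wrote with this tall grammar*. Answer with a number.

Two of the 9 distinct bracketings:
[S [NP [Det this] [N grammar]] [VP [VP [VP [V vanished] [NP [Det no] [N grammar]]] [Conj and] [VP [VP [AdvP [Adv slowly]] [VP [V questioned]]] [Conj and] [VP [V wrote]]]] [PP [P with] [NP [Det this] [AP [Adj tall]] [N grammar]]]]]
[S [NP [Det this] [N grammar]] [VP [VP [VP [V vanished] [NP [Det no] [N grammar]]] [Conj and] [VP [AdvP [Adv slowly]] [VP [VP [V questioned]] [Conj and] [VP [V wrote]]]]] [PP [P with] [NP [Det this] [AP [Adj tall]] [N grammar]]]]]
The trees differ in how a recursive rule is bracketed over the same span.

9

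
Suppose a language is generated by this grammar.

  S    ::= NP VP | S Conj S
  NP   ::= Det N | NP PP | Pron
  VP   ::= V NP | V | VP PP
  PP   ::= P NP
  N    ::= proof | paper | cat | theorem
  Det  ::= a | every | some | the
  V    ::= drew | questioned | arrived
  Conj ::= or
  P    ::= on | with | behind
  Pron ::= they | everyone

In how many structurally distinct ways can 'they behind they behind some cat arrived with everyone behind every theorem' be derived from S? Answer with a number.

Two of the 4 distinct bracketings:
[S [NP [NP [Pron they]] [PP [P behind] [NP [NP [Pron they]] [PP [P behind] [NP [Det some] [N cat]]]]]] [VP [VP [V arrived]] [PP [P with] [NP [NP [Pron everyone]] [PP [P behind] [NP [Det every] [N theorem]]]]]]]
[S [NP [NP [Pron they]] [PP [P behind] [NP [NP [Pron they]] [PP [P behind] [NP [Det some] [N cat]]]]]] [VP [VP [VP [V arrived]] [PP [P with] [NP [Pron everyone]]]] [PP [P behind] [NP [Det every] [N theorem]]]]]
The trees differ in how a recursive rule is bracketed over the same span.

4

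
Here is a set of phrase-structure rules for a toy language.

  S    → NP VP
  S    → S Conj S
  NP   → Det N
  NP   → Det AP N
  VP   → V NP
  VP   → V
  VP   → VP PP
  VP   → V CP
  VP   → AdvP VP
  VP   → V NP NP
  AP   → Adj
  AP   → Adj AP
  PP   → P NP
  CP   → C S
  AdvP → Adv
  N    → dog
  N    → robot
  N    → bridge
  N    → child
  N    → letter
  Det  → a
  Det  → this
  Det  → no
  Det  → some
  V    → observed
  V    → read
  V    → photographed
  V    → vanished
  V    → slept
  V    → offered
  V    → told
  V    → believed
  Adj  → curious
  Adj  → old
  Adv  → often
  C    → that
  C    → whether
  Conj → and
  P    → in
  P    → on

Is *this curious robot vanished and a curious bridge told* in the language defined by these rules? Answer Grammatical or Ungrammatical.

S
  S
    NP
      Det: this
      AP
        Adj: curious
      N: robot
    VP
      V: vanished
  Conj: and
  S
    NP
      Det: a
      AP
        Adj: curious
      N: bridge
    VP
      V: told
Every word is introduced by a lexical rule and the phrasal rules combine the resulting categories into a single S.

Grammatical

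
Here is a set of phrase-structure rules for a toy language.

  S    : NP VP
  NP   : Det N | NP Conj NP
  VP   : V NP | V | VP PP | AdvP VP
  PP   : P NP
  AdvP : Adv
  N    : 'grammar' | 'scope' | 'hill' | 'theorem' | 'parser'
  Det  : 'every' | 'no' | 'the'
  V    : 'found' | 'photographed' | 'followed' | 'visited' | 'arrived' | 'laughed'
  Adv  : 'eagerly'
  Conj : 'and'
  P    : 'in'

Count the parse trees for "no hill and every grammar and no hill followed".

The two bracketings:
[S [NP [NP [Det no] [N hill]] [Conj and] [NP [NP [Det every] [N grammar]] [Conj and] [NP [Det no] [N hill]]]] [VP [V followed]]]
[S [NP [NP [NP [Det no] [N hill]] [Conj and] [NP [Det every] [N grammar]]] [Conj and] [NP [Det no] [N hill]]] [VP [V followed]]]
The trees differ in how a recursive rule is bracketed over the same span.

2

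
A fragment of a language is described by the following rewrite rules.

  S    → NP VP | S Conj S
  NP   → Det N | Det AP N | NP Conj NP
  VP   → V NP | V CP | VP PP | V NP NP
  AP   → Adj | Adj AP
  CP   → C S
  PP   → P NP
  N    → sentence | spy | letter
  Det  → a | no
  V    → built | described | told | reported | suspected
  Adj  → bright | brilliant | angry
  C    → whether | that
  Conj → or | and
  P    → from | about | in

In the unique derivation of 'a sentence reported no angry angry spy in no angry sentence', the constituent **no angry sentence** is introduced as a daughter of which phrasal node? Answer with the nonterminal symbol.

S
  NP
    Det: a
    N: sentence
  VP
    VP
      V: reported
      NP
        Det: no
        AP
          Adj: angry
          AP
            Adj: angry
        N: spy
    PP
      P: in
      NP
        Det: no
        AP
          Adj: angry
        N: sentence
The span 'no angry sentence' is the NP node built by NP → Det AP N.
Its mother is the PP built by PP → P NP.

PP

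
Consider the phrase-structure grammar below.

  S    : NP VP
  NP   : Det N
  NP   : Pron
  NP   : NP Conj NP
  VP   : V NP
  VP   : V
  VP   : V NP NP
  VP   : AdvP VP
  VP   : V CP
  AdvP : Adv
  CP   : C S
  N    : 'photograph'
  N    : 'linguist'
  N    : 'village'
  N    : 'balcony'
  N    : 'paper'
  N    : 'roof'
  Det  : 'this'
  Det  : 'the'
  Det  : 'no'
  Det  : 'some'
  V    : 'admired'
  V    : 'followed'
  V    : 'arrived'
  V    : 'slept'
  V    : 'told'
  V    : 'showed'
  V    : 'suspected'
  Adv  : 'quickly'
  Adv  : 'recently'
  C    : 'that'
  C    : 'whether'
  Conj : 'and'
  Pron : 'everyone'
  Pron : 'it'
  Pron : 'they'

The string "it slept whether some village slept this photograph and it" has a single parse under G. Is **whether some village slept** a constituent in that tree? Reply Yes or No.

[S [NP [Pron it]] [VP [V slept] [CP [C whether] [S [NP [Det some] [N village]] [VP [V slept] [NP [NP [Det this] [N photograph]] [Conj and] [NP [Pron it]]]]]]]]
The smallest constituent containing 'whether some village slept' is the CP spanning 'whether some village slept this photograph and it'; no single node in the tree dominates exactly the given words.

No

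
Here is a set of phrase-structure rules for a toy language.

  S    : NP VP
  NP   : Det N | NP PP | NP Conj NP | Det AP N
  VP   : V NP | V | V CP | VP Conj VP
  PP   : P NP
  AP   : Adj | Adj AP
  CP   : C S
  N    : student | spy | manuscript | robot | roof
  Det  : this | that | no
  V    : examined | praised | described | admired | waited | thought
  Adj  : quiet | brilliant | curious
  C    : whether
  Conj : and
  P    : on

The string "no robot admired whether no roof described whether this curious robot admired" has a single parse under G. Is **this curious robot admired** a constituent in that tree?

[S [NP [Det no] [N robot]] [VP [V admired] [CP [C whether] [S [NP [Det no] [N roof]] [VP [V described] [CP [C whether] [S [NP [Det this] [AP [Adj curious]] [N robot]] [VP [V admired]]]]]]]]]
The words 'this curious robot admired' are exhaustively dominated by a single S node (built by S → NP VP), so they form a constituent.

Yes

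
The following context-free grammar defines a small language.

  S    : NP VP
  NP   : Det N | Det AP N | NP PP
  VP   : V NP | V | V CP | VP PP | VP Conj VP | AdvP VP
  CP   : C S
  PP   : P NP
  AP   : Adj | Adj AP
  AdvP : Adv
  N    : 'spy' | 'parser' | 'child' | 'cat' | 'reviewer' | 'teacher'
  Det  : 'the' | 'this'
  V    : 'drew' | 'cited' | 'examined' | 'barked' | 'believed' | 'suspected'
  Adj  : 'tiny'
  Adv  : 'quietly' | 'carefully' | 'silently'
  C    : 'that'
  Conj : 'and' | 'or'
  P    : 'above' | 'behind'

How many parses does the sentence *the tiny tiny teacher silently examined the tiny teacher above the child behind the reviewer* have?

Two of the 9 distinct bracketings:
[S [NP [Det the] [AP [Adj tiny] [AP [Adj tiny]]] [N teacher]] [VP [VP [AdvP [Adv silently]] [VP [V examined] [NP [Det the] [AP [Adj tiny]] [N teacher]]]] [PP [P above] [NP [NP [Det the] [N child]] [PP [P behind] [NP [Det the] [N reviewer]]]]]]]
[S [NP [Det the] [AP [Adj tiny] [AP [Adj tiny]]] [N teacher]] [VP [VP [VP [AdvP [Adv silently]] [VP [V examined] [NP [Det the] [AP [Adj tiny]] [N teacher]]]] [PP [P above] [NP [Det the] [N child]]]] [PP [P behind] [NP [Det the] [N reviewer]]]]]
The difference turns on whether NP → NP PP is used at the relevant span, versus an alternative expansion of NP.

9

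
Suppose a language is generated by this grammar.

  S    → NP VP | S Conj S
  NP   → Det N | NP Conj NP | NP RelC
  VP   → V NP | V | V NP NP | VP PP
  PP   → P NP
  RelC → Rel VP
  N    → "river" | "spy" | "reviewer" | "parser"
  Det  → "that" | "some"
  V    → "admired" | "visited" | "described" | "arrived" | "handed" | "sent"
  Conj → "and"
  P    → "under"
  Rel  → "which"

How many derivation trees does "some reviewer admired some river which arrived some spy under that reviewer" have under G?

3

Two of the 3 distinct bracketings:
[S [NP [Det some] [N reviewer]] [VP [V admired] [NP [NP [Det some] [N river]] [RelC [Rel which] [VP [VP [V arrived] [NP [Det some] [N spy]]] [PP [P under] [NP [Det that] [N reviewer]]]]]]]]
[S [NP [Det some] [N reviewer]] [VP [VP [V admired] [NP [NP [Det some] [N river]] [RelC [Rel which] [VP [V arrived] [NP [Det some] [N spy]]]]]] [PP [P under] [NP [Det that] [N reviewer]]]]]
The trees differ in how a recursive rule is bracketed over the same span.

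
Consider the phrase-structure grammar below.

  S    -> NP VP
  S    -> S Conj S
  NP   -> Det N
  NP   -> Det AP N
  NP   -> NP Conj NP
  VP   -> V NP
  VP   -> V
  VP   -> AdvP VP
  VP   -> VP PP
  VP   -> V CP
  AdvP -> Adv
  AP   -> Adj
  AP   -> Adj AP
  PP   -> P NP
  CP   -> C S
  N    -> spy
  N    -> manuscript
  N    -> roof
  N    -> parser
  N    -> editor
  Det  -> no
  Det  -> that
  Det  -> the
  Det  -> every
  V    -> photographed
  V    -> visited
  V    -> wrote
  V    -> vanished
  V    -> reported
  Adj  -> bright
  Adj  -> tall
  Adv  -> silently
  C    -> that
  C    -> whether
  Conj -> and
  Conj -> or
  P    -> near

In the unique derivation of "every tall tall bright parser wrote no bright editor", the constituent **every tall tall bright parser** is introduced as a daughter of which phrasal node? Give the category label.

S

[S [NP [Det every] [AP [Adj tall] [AP [Adj tall] [AP [Adj bright]]]] [N parser]] [VP [V wrote] [NP [Det no] [AP [Adj bright]] [N editor]]]]
The span 'every tall tall bright parser' is the NP node built by NP → Det AP N.
Its mother is the S built by S → NP VP.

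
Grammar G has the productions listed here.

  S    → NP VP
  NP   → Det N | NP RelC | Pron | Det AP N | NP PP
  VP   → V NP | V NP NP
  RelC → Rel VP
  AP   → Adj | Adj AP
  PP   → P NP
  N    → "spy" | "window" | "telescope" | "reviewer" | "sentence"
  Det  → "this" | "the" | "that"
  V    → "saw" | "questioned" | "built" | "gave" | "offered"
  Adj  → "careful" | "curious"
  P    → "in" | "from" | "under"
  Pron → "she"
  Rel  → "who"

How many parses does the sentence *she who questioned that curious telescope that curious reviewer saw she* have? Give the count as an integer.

[S [NP [NP [Pron she]] [RelC [Rel who] [VP [V questioned] [NP [Det that] [AP [Adj curious]] [N telescope]] [NP [Det that] [AP [Adj curious]] [N reviewer]]]]] [VP [V saw] [NP [Pron she]]]]
No rule offers an alternative attachment or grouping for any span, so this is the only derivation.

1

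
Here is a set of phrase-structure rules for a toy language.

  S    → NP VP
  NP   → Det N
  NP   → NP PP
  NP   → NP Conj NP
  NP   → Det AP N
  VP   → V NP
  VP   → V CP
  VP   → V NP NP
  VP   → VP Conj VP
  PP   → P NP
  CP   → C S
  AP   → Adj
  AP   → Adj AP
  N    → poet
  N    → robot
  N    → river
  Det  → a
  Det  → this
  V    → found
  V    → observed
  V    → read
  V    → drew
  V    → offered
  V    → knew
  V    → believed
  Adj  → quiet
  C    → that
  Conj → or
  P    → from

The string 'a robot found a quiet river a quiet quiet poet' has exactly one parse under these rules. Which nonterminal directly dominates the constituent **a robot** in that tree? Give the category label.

[S [NP [Det a] [N robot]] [VP [V found] [NP [Det a] [AP [Adj quiet]] [N river]] [NP [Det a] [AP [Adj quiet] [AP [Adj quiet]]] [N poet]]]]
The span 'a robot' is the NP node built by NP → Det N.
Its mother is the S built by S → NP VP.

S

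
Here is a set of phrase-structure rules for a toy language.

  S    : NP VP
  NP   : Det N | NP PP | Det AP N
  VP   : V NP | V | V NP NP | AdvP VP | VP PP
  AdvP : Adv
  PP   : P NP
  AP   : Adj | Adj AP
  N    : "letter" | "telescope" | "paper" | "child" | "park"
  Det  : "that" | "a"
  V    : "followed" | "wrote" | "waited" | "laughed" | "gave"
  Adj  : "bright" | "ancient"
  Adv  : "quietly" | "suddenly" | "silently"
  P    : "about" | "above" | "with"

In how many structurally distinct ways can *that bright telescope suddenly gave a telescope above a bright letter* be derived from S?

3

Two of the 3 distinct bracketings:
[S [NP [Det that] [AP [Adj bright]] [N telescope]] [VP [AdvP [Adv suddenly]] [VP [V gave] [NP [NP [Det a] [N telescope]] [PP [P above] [NP [Det a] [AP [Adj bright]] [N letter]]]]]]]
[S [NP [Det that] [AP [Adj bright]] [N telescope]] [VP [AdvP [Adv suddenly]] [VP [VP [V gave] [NP [Det a] [N telescope]]] [PP [P above] [NP [Det a] [AP [Adj bright]] [N letter]]]]]]
The difference turns on whether NP → NP PP is used at the relevant span, versus an alternative expansion of NP.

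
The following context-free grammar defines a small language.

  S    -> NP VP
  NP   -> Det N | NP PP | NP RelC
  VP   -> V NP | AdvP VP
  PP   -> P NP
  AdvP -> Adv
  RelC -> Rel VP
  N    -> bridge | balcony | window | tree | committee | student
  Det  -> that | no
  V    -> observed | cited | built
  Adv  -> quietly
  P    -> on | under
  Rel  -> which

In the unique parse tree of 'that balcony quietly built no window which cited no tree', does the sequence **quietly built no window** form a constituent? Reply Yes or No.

No

[S [NP [Det that] [N balcony]] [VP [AdvP [Adv quietly]] [VP [V built] [NP [NP [Det no] [N window]] [RelC [Rel which] [VP [V cited] [NP [Det no] [N tree]]]]]]]]
The smallest constituent containing 'quietly built no window' is the VP spanning 'quietly built no window which cited no tree'; no single node in the tree dominates exactly the given words.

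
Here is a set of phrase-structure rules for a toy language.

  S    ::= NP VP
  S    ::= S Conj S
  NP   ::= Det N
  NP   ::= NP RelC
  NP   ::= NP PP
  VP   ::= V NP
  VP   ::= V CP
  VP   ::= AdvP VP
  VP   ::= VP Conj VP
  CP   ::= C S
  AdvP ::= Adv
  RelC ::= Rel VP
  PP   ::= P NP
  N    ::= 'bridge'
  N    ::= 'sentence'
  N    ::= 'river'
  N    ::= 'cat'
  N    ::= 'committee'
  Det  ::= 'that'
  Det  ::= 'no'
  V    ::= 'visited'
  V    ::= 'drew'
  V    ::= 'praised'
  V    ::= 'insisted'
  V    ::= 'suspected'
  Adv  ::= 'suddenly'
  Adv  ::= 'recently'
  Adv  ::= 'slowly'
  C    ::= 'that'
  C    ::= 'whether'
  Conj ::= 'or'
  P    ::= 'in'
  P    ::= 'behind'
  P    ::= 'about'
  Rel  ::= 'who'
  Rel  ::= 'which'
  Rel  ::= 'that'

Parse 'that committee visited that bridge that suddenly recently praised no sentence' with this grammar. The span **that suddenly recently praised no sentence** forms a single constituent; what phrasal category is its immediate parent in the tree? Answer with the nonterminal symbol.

[S [NP [Det that] [N committee]] [VP [V visited] [NP [NP [Det that] [N bridge]] [RelC [Rel that] [VP [AdvP [Adv suddenly]] [VP [AdvP [Adv recently]] [VP [V praised] [NP [Det no] [N sentence]]]]]]]]]
The span 'that suddenly recently praised no sentence' is the RelC node built by RelC → Rel VP.
Its mother is the NP built by NP → NP RelC.

NP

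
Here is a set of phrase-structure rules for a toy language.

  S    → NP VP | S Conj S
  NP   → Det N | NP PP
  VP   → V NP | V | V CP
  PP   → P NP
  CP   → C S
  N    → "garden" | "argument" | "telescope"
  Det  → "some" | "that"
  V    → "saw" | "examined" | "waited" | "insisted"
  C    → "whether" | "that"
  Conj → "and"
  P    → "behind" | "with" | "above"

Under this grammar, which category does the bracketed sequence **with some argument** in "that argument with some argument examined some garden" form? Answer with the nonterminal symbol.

PP

S
  NP
    NP
      Det: that
      N: argument
    PP
      P: with
      NP
        Det: some
        N: argument
  VP
    V: examined
    NP
      Det: some
      N: garden
The span 'with some argument' is the PP node built by PP → P NP.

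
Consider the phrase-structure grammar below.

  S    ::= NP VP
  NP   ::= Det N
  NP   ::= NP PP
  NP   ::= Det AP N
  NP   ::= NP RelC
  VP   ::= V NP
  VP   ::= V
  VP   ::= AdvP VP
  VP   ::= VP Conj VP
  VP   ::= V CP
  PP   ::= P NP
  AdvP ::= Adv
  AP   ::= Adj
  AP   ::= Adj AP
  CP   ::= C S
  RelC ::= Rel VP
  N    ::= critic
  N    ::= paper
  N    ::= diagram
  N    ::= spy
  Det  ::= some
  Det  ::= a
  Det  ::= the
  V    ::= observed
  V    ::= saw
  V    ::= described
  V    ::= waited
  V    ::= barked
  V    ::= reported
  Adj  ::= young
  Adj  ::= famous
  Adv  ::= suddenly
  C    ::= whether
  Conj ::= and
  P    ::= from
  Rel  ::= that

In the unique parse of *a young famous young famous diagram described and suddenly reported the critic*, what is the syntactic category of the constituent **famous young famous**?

[S [NP [Det a] [AP [Adj young] [AP [Adj famous] [AP [Adj young] [AP [Adj famous]]]]] [N diagram]] [VP [VP [V described]] [Conj and] [VP [AdvP [Adv suddenly]] [VP [V reported] [NP [Det the] [N critic]]]]]]
The span 'famous young famous' is the AP node built by AP → Adj AP.

AP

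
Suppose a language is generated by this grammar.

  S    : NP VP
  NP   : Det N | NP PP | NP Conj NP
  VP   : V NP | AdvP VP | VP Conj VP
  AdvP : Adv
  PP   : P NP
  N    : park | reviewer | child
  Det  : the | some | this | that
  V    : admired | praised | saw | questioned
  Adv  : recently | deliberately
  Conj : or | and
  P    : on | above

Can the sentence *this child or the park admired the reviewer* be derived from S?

Grammatical

S
  NP
    NP
      Det: this
      N: child
    Conj: or
    NP
      Det: the
      N: park
  VP
    V: admired
    NP
      Det: the
      N: reviewer
Each bracket corresponds to one application of a listed rule, so the string is derivable from S.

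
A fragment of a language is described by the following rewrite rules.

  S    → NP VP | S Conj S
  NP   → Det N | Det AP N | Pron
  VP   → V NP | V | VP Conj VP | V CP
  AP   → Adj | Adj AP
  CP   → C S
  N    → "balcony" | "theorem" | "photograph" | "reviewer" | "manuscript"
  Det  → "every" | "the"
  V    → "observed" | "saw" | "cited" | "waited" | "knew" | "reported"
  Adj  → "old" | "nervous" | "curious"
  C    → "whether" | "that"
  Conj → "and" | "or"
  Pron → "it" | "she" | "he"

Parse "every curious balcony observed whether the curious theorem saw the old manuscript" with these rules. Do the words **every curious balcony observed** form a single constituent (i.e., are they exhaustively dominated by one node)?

[S [NP [Det every] [AP [Adj curious]] [N balcony]] [VP [V observed] [CP [C whether] [S [NP [Det the] [AP [Adj curious]] [N theorem]] [VP [V saw] [NP [Det the] [AP [Adj old]] [N manuscript]]]]]]]
The smallest constituent containing 'every curious balcony observed' is the S spanning 'every curious balcony observed whether the curious theorem saw the old manuscript'; no single node in the tree dominates exactly the given words.

No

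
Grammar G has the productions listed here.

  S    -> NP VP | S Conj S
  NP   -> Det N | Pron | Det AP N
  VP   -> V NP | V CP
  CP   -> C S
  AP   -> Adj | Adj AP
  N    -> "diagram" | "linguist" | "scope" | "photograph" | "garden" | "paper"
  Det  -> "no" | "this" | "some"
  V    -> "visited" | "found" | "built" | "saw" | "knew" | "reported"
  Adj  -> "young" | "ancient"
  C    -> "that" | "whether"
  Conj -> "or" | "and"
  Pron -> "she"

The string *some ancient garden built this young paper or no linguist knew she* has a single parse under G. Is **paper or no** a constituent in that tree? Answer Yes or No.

No

[S [S [NP [Det some] [AP [Adj ancient]] [N garden]] [VP [V built] [NP [Det this] [AP [Adj young]] [N paper]]]] [Conj or] [S [NP [Det no] [N linguist]] [VP [V knew] [NP [Pron she]]]]]
The smallest constituent containing 'paper or no' is the S spanning 'some ancient garden built this young paper or no linguist knew she'; no single node in the tree dominates exactly the given words.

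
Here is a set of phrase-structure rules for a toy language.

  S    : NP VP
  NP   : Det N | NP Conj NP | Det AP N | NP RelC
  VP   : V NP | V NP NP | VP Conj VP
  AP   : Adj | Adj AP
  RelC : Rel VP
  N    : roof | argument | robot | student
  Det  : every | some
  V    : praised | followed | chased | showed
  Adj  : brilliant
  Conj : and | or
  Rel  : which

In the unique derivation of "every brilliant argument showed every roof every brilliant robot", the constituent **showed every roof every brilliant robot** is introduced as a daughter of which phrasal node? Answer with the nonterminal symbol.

S

[S [NP [Det every] [AP [Adj brilliant]] [N argument]] [VP [V showed] [NP [Det every] [N roof]] [NP [Det every] [AP [Adj brilliant]] [N robot]]]]
The span 'showed every roof every brilliant robot' is the VP node built by VP → V NP NP.
Its mother is the S built by S → NP VP.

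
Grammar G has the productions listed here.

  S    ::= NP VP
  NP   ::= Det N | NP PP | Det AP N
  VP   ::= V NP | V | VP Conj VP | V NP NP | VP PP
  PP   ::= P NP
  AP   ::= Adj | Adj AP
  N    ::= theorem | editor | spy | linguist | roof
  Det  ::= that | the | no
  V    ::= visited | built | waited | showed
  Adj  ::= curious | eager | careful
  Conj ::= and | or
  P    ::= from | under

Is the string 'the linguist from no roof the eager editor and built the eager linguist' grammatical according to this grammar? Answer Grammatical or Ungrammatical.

Ungrammatical

For S → NP VP, every NP-prefix leaves a non-VP remainder: after 'the linguist' the remainder is not a VP; after 'the linguist from no roof' the remainder is not a VP.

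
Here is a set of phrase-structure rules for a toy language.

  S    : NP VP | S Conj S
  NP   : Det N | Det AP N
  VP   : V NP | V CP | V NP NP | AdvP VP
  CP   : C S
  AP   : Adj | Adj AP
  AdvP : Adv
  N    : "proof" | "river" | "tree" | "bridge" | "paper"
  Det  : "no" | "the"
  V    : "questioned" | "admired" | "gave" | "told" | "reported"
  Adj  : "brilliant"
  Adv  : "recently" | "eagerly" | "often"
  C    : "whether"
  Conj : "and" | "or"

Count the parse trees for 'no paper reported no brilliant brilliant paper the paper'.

1

[S [NP [Det no] [N paper]] [VP [V reported] [NP [Det no] [AP [Adj brilliant] [AP [Adj brilliant]]] [N paper]] [NP [Det the] [N paper]]]]
No rule offers an alternative attachment or grouping for any span, so this is the only derivation.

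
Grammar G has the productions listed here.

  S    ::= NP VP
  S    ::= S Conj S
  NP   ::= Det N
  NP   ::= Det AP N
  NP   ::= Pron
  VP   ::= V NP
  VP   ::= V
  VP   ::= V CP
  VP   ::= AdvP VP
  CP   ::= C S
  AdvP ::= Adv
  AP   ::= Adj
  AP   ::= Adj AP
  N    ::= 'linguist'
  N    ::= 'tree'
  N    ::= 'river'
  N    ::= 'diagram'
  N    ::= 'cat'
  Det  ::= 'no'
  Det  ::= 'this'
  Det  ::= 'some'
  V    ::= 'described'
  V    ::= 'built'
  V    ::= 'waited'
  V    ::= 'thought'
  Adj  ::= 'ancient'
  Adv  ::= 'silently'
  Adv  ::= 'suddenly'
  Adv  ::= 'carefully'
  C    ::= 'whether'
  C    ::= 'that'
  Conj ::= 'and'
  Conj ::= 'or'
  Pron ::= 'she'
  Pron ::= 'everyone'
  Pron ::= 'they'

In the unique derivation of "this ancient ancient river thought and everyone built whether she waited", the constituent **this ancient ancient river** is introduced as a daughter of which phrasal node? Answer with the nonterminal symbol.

[S [S [NP [Det this] [AP [Adj ancient] [AP [Adj ancient]]] [N river]] [VP [V thought]]] [Conj and] [S [NP [Pron everyone]] [VP [V built] [CP [C whether] [S [NP [Pron she]] [VP [V waited]]]]]]]
The span 'this ancient ancient river' is the NP node built by NP → Det AP N.
Its mother is the S built by S → NP VP.

S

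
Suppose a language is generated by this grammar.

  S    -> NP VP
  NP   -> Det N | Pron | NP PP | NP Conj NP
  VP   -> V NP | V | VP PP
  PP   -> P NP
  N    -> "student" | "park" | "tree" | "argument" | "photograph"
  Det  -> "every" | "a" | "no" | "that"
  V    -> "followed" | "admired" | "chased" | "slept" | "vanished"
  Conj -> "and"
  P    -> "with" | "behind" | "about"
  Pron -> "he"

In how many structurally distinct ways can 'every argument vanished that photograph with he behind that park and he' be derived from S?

9

Two of the 9 distinct bracketings:
[S [NP [Det every] [N argument]] [VP [V vanished] [NP [NP [Det that] [N photograph]] [PP [P with] [NP [NP [Pron he]] [PP [P behind] [NP [NP [Det that] [N park]] [Conj and] [NP [Pron he]]]]]]]]]
[S [NP [Det every] [N argument]] [VP [V vanished] [NP [NP [Det that] [N photograph]] [PP [P with] [NP [NP [NP [Pron he]] [PP [P behind] [NP [Det that] [N park]]]] [Conj and] [NP [Pron he]]]]]]]
The trees differ in how a recursive rule is bracketed over the same span.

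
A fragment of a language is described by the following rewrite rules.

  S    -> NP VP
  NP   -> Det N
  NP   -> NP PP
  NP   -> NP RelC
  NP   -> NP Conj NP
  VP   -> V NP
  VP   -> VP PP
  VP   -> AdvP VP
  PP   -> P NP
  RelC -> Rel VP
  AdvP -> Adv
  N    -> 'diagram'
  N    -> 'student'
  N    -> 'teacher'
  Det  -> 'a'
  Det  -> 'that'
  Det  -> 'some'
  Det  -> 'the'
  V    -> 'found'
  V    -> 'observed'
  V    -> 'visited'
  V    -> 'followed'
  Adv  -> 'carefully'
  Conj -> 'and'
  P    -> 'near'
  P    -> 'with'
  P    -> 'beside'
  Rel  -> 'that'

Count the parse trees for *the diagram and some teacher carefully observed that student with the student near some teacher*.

Two of the 9 distinct bracketings:
[S [NP [NP [Det the] [N diagram]] [Conj and] [NP [Det some] [N teacher]]] [VP [VP [AdvP [Adv carefully]] [VP [V observed] [NP [Det that] [N student]]]] [PP [P with] [NP [NP [Det the] [N student]] [PP [P near] [NP [Det some] [N teacher]]]]]]]
[S [NP [NP [Det the] [N diagram]] [Conj and] [NP [Det some] [N teacher]]] [VP [VP [VP [AdvP [Adv carefully]] [VP [V observed] [NP [Det that] [N student]]]] [PP [P with] [NP [Det the] [N student]]]] [PP [P near] [NP [Det some] [N teacher]]]]]
The difference turns on whether NP → NP PP is used at the relevant span, versus an alternative expansion of NP.

9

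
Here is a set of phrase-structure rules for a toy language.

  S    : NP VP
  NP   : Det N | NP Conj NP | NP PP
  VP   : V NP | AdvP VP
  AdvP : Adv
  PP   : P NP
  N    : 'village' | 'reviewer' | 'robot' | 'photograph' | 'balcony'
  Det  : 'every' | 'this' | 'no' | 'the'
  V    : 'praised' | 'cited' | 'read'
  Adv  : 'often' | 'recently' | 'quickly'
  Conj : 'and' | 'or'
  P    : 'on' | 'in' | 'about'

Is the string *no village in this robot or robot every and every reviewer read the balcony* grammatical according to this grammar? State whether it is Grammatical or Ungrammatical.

A Conj word can never sit immediately before an N word in any string this grammar generates, so the substring 'or robot' rules out a derivation.

Ungrammatical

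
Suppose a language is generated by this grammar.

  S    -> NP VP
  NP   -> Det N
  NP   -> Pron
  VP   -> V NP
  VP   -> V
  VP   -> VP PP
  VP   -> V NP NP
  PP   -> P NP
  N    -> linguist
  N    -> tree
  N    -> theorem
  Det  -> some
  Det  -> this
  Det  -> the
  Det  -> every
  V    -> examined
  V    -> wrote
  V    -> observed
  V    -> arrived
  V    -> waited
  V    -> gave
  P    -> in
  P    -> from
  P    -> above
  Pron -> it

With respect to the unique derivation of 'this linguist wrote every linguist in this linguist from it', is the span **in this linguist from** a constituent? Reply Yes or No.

[S [NP [Det this] [N linguist]] [VP [VP [VP [V wrote] [NP [Det every] [N linguist]]] [PP [P in] [NP [Det this] [N linguist]]]] [PP [P from] [NP [Pron it]]]]]
The smallest constituent containing 'in this linguist from' is the VP spanning 'wrote every linguist in this linguist from it'; no single node in the tree dominates exactly the given words.

No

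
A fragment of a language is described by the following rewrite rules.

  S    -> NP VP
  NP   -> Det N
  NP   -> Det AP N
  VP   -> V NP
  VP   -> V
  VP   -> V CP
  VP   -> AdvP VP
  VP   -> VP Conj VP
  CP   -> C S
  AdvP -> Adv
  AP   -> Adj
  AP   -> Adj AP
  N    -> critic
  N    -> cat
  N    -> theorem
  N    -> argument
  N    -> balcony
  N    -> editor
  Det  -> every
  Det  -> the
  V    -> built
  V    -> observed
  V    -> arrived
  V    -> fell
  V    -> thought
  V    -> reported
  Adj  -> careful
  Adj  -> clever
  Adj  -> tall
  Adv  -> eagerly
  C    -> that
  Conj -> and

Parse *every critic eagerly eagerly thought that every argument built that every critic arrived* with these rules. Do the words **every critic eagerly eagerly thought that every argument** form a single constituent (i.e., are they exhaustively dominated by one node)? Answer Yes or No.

No

[S [NP [Det every] [N critic]] [VP [AdvP [Adv eagerly]] [VP [AdvP [Adv eagerly]] [VP [V thought] [CP [C that] [S [NP [Det every] [N argument]] [VP [V built] [CP [C that] [S [NP [Det every] [N critic]] [VP [V arrived]]]]]]]]]]]
The smallest constituent containing 'every critic eagerly eagerly thought that every argument' is the S spanning 'every critic eagerly eagerly thought that every argument built that every critic arrived'; no single node in the tree dominates exactly the given words.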